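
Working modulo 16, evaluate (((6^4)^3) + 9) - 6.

(6)^4 ≡ 0 (mod 16)
(0)^3 ≡ 0 (mod 16)
0 + 9 = 9
9 - 6 = 3

3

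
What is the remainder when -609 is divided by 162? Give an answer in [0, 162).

-609 = -4*162 + 39, so -609 ≡ 39 (mod 162).

39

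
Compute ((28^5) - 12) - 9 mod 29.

(28)^5 ≡ 28 (mod 29)
28 - 12 = 16
16 - 9 = 7

7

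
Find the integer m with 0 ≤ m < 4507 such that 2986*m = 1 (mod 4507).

2012

4507 = 1*2986 + 1521
2986 = 1*1521 + 1465
1521 = 1*1465 + 56
1465 = 26*56 + 9
56 = 6*9 + 2
9 = 4*2 + 1
2 = 2*1 + 0
gcd(2986, 4507) = 1, so the inverse exists.
Bézout: 1 = −1333*4507 + 2012*2986.
So 2986⁻¹ ≡ 2012 (mod 4507).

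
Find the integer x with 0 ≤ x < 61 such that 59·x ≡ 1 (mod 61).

30

61 = 1·59 + 2
59 = 29·2 + 1
2 = 2·1 + 0
gcd(59, 61) = 1, so the inverse exists.
Bézout: 1 = −29·61 + 30·59.
So 59⁻¹ ≡ 30 (mod 61).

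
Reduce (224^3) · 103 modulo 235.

147

(224)^3 ≡ 79 (mod 235)
79 · 103 = 8137 ≡ 147 (mod 235)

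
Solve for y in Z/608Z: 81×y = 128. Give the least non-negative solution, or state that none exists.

gcd(81, 608) = 1, so a unique solution mod 608 exists.
81⁻¹ ≡ 593 (mod 608).
y ≡ 593×128 ≡ 512 (mod 608).

512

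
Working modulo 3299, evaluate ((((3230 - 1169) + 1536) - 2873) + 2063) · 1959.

3230 - 1169 = 2061
2061 + 1536 = 3597 ≡ 298 (mod 3299)
298 - 2873 = -2575 ≡ 724 (mod 3299)
724 + 2063 = 2787
2787 · 1959 = 5459733 ≡ 3187 (mod 3299)

3187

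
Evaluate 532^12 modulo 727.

Using repeated squaring:
12 in binary is 1100, i.e. 12 = 8 + 4.
532^1 ≡ 532 (mod 727)
532^2 ≡ 532^2 = 283024 ≡ 221 (mod 727)
532^4 ≡ 221^2 = 48841 ≡ 132 (mod 727)
532^8 ≡ 132^2 = 17424 ≡ 703 (mod 727)
532^12 = 532^8 · 532^4 ≡ 703 · 132 (mod 727).
703 · 132 = 92796 ≡ 467 (mod 727).

467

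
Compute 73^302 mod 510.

49

302 in binary is 100101110, i.e. 302 = 256 + 32 + 8 + 4 + 2.
73^1 ≡ 73 (mod 510)
73^2 ≡ 73^2 = 5329 ≡ 229 (mod 510)
73^4 ≡ 229^2 = 52441 ≡ 421 (mod 510)
73^8 ≡ 421^2 = 177241 ≡ 271 (mod 510)
73^16 ≡ 271^2 = 73441 ≡ 1 (mod 510)
73^32 ≡ 1^2 = 1 (mod 510)
73^64 ≡ 1^2 = 1 (mod 510)
73^128 ≡ 1^2 = 1 (mod 510)
73^256 ≡ 1^2 = 1 (mod 510)
73^302 = 73^256 · 73^32 · 73^8 · 73^4 · 73^2 ≡ 1 · 1 · 271 · 421 · 229 (mod 510).
Accumulate the product:
1 · 1 = 1
1 · 271 = 271
271 · 421 = 114091 ≡ 361
361 · 229 = 82669 ≡ 49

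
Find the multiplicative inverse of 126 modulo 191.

47

191 = 1*126 + 65
126 = 1*65 + 61
65 = 1*61 + 4
61 = 15*4 + 1
4 = 4*1 + 0
gcd(126, 191) = 1, so the inverse exists.
Bézout: 1 = −31*191 + 47*126.
So 126⁻¹ ≡ 47 (mod 191).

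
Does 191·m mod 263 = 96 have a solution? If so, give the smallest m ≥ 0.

gcd(191, 263) = 1, so a unique solution mod 263 exists.
191⁻¹ ≡ 84 (mod 263).
m ≡ 84·96 ≡ 174 (mod 263).

174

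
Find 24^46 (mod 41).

By square-and-multiply:
24^1 ≡ 24 (mod 41)
24^2 ≡ 24^2 = 576 ≡ 2 (mod 41)
24^4 ≡ 2^2 = 4 (mod 41)
24^8 ≡ 4^2 = 16 (mod 41)
24^16 ≡ 16^2 = 256 ≡ 10 (mod 41)
24^32 ≡ 10^2 = 100 ≡ 18 (mod 41)
24^46 = 24^32 * 24^8 * 24^4 * 24^2 ≡ 18 * 16 * 4 * 2 (mod 41).
Accumulate the product:
18 * 16 = 288 ≡ 1
1 * 4 = 4
4 * 2 = 8

8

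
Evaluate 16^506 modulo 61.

25

By square-and-multiply:
506 in binary is 111111010, i.e. 506 = 256 + 128 + 64 + 32 + 16 + 8 + 2.
16^1 ≡ 16 (mod 61)
16^2 ≡ 16^2 = 256 ≡ 12 (mod 61)
16^4 ≡ 12^2 = 144 ≡ 22 (mod 61)
16^8 ≡ 22^2 = 484 ≡ 57 (mod 61)
16^16 ≡ 57^2 = 3249 ≡ 16 (mod 61)
16^32 ≡ 16^2 = 256 ≡ 12 (mod 61)
16^64 ≡ 12^2 = 144 ≡ 22 (mod 61)
16^128 ≡ 22^2 = 484 ≡ 57 (mod 61)
16^256 ≡ 57^2 = 3249 ≡ 16 (mod 61)
16^506 = 16^256 × 16^128 × 16^64 × 16^32 × 16^16 × 16^8 × 16^2 ≡ 16 × 57 × 22 × 12 × 16 × 57 × 12 (mod 61).
Accumulate the product:
16 × 57 = 912 ≡ 58
58 × 22 = 1276 ≡ 56
56 × 12 = 672 ≡ 1
1 × 16 = 16
16 × 57 = 912 ≡ 58
58 × 12 = 696 ≡ 25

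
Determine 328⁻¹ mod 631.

202

Apply the Euclidean algorithm and back-substitute:
631 = 1·328 + 303
328 = 1·303 + 25
303 = 12·25 + 3
25 = 8·3 + 1
3 = 3·1 + 0
gcd(328, 631) = 1, so the inverse exists.
Bézout: 1 = −105·631 + 202·328.
So 328⁻¹ ≡ 202 (mod 631).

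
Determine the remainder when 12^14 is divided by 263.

14 in binary is 1110, i.e. 14 = 8 + 4 + 2.
12^1 ≡ 12 (mod 263)
12^2 ≡ 12^2 = 144 (mod 263)
12^4 ≡ 144^2 = 20736 ≡ 222 (mod 263)
12^8 ≡ 222^2 = 49284 ≡ 103 (mod 263)
12^14 = 12^8 * 12^4 * 12^2 ≡ 103 * 222 * 144 (mod 263).
Accumulate the product:
103 * 222 = 22866 ≡ 248
248 * 144 = 35712 ≡ 207

207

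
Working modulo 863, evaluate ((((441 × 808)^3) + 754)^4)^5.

441 × 808 = 356328 ≡ 772 (mod 863)
(772)^3 ≡ 691 (mod 863)
691 + 754 = 1445 ≡ 582 (mod 863)
(582)^4 ≡ 228 (mod 863)
(228)^5 ≡ 626 (mod 863)

626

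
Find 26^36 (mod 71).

45

By square-and-multiply:
36 in binary is 100100, i.e. 36 = 32 + 4.
26^1 ≡ 26 (mod 71)
26^2 ≡ 26^2 = 676 ≡ 37 (mod 71)
26^4 ≡ 37^2 = 1369 ≡ 20 (mod 71)
26^8 ≡ 20^2 = 400 ≡ 45 (mod 71)
26^16 ≡ 45^2 = 2025 ≡ 37 (mod 71)
26^32 ≡ 37^2 = 1369 ≡ 20 (mod 71)
26^36 = 26^32 · 26^4 ≡ 20 · 20 (mod 71).
20 · 20 = 400 ≡ 45 (mod 71).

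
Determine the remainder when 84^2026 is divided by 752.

By square-and-multiply:
84^1 ≡ 84 (mod 752)
84^2 ≡ 84^2 = 7056 ≡ 288 (mod 752)
84^4 ≡ 288^2 = 82944 ≡ 224 (mod 752)
84^8 ≡ 224^2 = 50176 ≡ 544 (mod 752)
84^16 ≡ 544^2 = 295936 ≡ 400 (mod 752)
84^32 ≡ 400^2 = 160000 ≡ 576 (mod 752)
84^64 ≡ 576^2 = 331776 ≡ 144 (mod 752)
84^128 ≡ 144^2 = 20736 ≡ 432 (mod 752)
84^256 ≡ 432^2 = 186624 ≡ 128 (mod 752)
84^512 ≡ 128^2 = 16384 ≡ 592 (mod 752)
84^1024 ≡ 592^2 = 350464 ≡ 32 (mod 752)
84^2026 = 84^1024 × 84^512 × 84^256 × 84^128 × 84^64 × 84^32 × 84^8 × 84^2 ≡ 32 × 592 × 128 × 432 × 144 × 576 × 544 × 288 (mod 752).
Accumulate the product:
32 × 592 = 18944 ≡ 144
144 × 128 = 18432 ≡ 384
384 × 432 = 165888 ≡ 448
448 × 144 = 64512 ≡ 592
592 × 576 = 340992 ≡ 336
336 × 544 = 182784 ≡ 48
48 × 288 = 13824 ≡ 288

288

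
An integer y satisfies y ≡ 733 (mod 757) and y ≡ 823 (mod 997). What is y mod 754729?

660837

757⁻¹ mod 997: 757·54 ≡ 1 (mod 997), so 757⁻¹ ≡ 54.
y = 733 + 757·((823 − 733)·54 mod 997) = 733 + 757·872 = 660837.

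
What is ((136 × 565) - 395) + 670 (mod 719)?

182

136 × 565 = 76840 ≡ 626 (mod 719)
626 - 395 = 231
231 + 670 = 901 ≡ 182 (mod 719)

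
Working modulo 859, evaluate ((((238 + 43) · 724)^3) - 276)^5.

238 + 43 = 281
281 · 724 = 203444 ≡ 720 (mod 859)
(720)^3 ≡ 474 (mod 859)
474 - 276 = 198
(198)^5 ≡ 91 (mod 859)

91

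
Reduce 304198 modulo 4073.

304198 = 74*4073 + 2796, so 304198 ≡ 2796 (mod 4073).

2796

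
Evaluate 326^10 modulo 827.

671

10 in binary is 1010, i.e. 10 = 8 + 2.
326^1 ≡ 326 (mod 827)
326^2 ≡ 326^2 = 106276 ≡ 420 (mod 827)
326^4 ≡ 420^2 = 176400 ≡ 249 (mod 827)
326^8 ≡ 249^2 = 62001 ≡ 803 (mod 827)
326^10 = 326^8 · 326^2 ≡ 803 · 420 (mod 827).
803 · 420 = 337260 ≡ 671 (mod 827).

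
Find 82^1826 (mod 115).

24

Compute successive squares:
1826 in binary is 11100100010, i.e. 1826 = 1024 + 512 + 256 + 32 + 2.
82^1 ≡ 82 (mod 115)
82^2 ≡ 82^2 = 6724 ≡ 54 (mod 115)
82^4 ≡ 54^2 = 2916 ≡ 41 (mod 115)
82^8 ≡ 41^2 = 1681 ≡ 71 (mod 115)
82^16 ≡ 71^2 = 5041 ≡ 96 (mod 115)
82^32 ≡ 96^2 = 9216 ≡ 16 (mod 115)
82^64 ≡ 16^2 = 256 ≡ 26 (mod 115)
82^128 ≡ 26^2 = 676 ≡ 101 (mod 115)
82^256 ≡ 101^2 = 10201 ≡ 81 (mod 115)
82^512 ≡ 81^2 = 6561 ≡ 6 (mod 115)
82^1024 ≡ 6^2 = 36 (mod 115)
82^1826 = 82^1024 * 82^512 * 82^256 * 82^32 * 82^2 ≡ 36 * 6 * 81 * 16 * 54 (mod 115).
Accumulate the product:
36 * 6 = 216 ≡ 101
101 * 81 = 8181 ≡ 16
16 * 16 = 256 ≡ 26
26 * 54 = 1404 ≡ 24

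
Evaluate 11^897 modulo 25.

21

897 in binary is 1110000001, i.e. 897 = 512 + 256 + 128 + 1.
11^1 ≡ 11 (mod 25)
11^2 ≡ 11^2 = 121 ≡ 21 (mod 25)
11^4 ≡ 21^2 = 441 ≡ 16 (mod 25)
11^8 ≡ 16^2 = 256 ≡ 6 (mod 25)
11^16 ≡ 6^2 = 36 ≡ 11 (mod 25)
11^32 ≡ 11^2 = 121 ≡ 21 (mod 25)
11^64 ≡ 21^2 = 441 ≡ 16 (mod 25)
11^128 ≡ 16^2 = 256 ≡ 6 (mod 25)
11^256 ≡ 6^2 = 36 ≡ 11 (mod 25)
11^512 ≡ 11^2 = 121 ≡ 21 (mod 25)
11^897 = 11^512 · 11^256 · 11^128 · 11^1 ≡ 21 · 11 · 6 · 11 (mod 25).
Accumulate the product:
21 · 11 = 231 ≡ 6
6 · 6 = 36 ≡ 11
11 · 11 = 121 ≡ 21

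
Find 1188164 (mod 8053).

4373

1188164 = 147·8053 + 4373, so 1188164 ≡ 4373 (mod 8053).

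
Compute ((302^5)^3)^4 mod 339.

283

(302)^5 ≡ 188 (mod 339)
(188)^3 ≡ 272 (mod 339)
(272)^4 ≡ 283 (mod 339)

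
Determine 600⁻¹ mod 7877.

7877 = 13×600 + 77
600 = 7×77 + 61
77 = 1×61 + 16
61 = 3×16 + 13
16 = 1×13 + 3
13 = 4×3 + 1
3 = 3×1 + 0
gcd(600, 7877) = 1, so the inverse exists.
Bézout: 1 = −187×7877 + 2455×600.
So 600⁻¹ ≡ 2455 (mod 7877).

2455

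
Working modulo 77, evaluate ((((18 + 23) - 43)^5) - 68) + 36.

18 + 23 = 41
41 - 43 = -2 ≡ 75 (mod 77)
(75)^5 ≡ 45 (mod 77)
45 - 68 = -23 ≡ 54 (mod 77)
54 + 36 = 90 ≡ 13 (mod 77)

13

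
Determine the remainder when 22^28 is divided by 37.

By square-and-multiply:
22^1 ≡ 22 (mod 37)
22^2 ≡ 22^2 = 484 ≡ 3 (mod 37)
22^4 ≡ 3^2 = 9 (mod 37)
22^8 ≡ 9^2 = 81 ≡ 7 (mod 37)
22^16 ≡ 7^2 = 49 ≡ 12 (mod 37)
22^28 = 22^16 * 22^8 * 22^4 ≡ 12 * 7 * 9 (mod 37).
Accumulate the product:
12 * 7 = 84 ≡ 10
10 * 9 = 90 ≡ 16

16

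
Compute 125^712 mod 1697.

129

712 in binary is 1011001000, i.e. 712 = 512 + 128 + 64 + 8.
125^1 ≡ 125 (mod 1697)
125^2 ≡ 125^2 = 15625 ≡ 352 (mod 1697)
125^4 ≡ 352^2 = 123904 ≡ 23 (mod 1697)
125^8 ≡ 23^2 = 529 (mod 1697)
125^16 ≡ 529^2 = 279841 ≡ 1533 (mod 1697)
125^32 ≡ 1533^2 = 2350089 ≡ 1441 (mod 1697)
125^64 ≡ 1441^2 = 2076481 ≡ 1050 (mod 1697)
125^128 ≡ 1050^2 = 1102500 ≡ 1147 (mod 1697)
125^256 ≡ 1147^2 = 1315609 ≡ 434 (mod 1697)
125^512 ≡ 434^2 = 188356 ≡ 1686 (mod 1697)
125^712 = 125^512 * 125^128 * 125^64 * 125^8 ≡ 1686 * 1147 * 1050 * 529 (mod 1697).
Accumulate the product:
1686 * 1147 = 1933842 ≡ 959
959 * 1050 = 1006950 ≡ 629
629 * 529 = 332741 ≡ 129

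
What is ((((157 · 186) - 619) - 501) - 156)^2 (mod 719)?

157 · 186 = 29202 ≡ 442 (mod 719)
442 - 619 = -177 ≡ 542 (mod 719)
542 - 501 = 41
41 - 156 = -115 ≡ 604 (mod 719)
(604)^2 ≡ 283 (mod 719)

283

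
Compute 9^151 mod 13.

9^1 ≡ 9 (mod 13)
9^2 ≡ 9^2 = 81 ≡ 3 (mod 13)
9^4 ≡ 3^2 = 9 (mod 13)
9^8 ≡ 9^2 = 81 ≡ 3 (mod 13)
9^16 ≡ 3^2 = 9 (mod 13)
9^32 ≡ 9^2 = 81 ≡ 3 (mod 13)
9^64 ≡ 3^2 = 9 (mod 13)
9^128 ≡ 9^2 = 81 ≡ 3 (mod 13)
9^151 = 9^128 * 9^16 * 9^4 * 9^2 * 9^1 ≡ 3 * 9 * 9 * 3 * 9 (mod 13).
Accumulate the product:
3 * 9 = 27 ≡ 1
1 * 9 = 9
9 * 3 = 27 ≡ 1
1 * 9 = 9

9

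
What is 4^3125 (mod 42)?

4^1 ≡ 4 (mod 42)
4^2 ≡ 4^2 = 16 (mod 42)
4^4 ≡ 16^2 = 256 ≡ 4 (mod 42)
4^8 ≡ 4^2 = 16 (mod 42)
4^16 ≡ 16^2 = 256 ≡ 4 (mod 42)
4^32 ≡ 4^2 = 16 (mod 42)
4^64 ≡ 16^2 = 256 ≡ 4 (mod 42)
4^128 ≡ 4^2 = 16 (mod 42)
4^256 ≡ 16^2 = 256 ≡ 4 (mod 42)
4^512 ≡ 4^2 = 16 (mod 42)
4^1024 ≡ 16^2 = 256 ≡ 4 (mod 42)
4^2048 ≡ 4^2 = 16 (mod 42)
4^3125 = 4^2048 · 4^1024 · 4^32 · 4^16 · 4^4 · 4^1 ≡ 16 · 4 · 16 · 4 · 4 · 4 (mod 42).
Accumulate the product:
16 · 4 = 64 ≡ 22
22 · 16 = 352 ≡ 16
16 · 4 = 64 ≡ 22
22 · 4 = 88 ≡ 4
4 · 4 = 16

16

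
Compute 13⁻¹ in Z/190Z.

190 = 14×13 + 8
13 = 1×8 + 5
8 = 1×5 + 3
5 = 1×3 + 2
3 = 1×2 + 1
2 = 2×1 + 0
gcd(13, 190) = 1, so the inverse exists.
Back-substitute for 1:
1 = 1×3 − 1×2
  = −1×5 + 2×3
  = 2×8 − 3×5
  = −3×13 + 5×8
  = 5×190 − 73×13
So 13⁻¹ ≡ −73 ≡ 117 (mod 190).

117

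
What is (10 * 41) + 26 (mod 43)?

6

10 * 41 = 410 ≡ 23 (mod 43)
23 + 26 = 49 ≡ 6 (mod 43)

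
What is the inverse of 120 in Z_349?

32

Apply the Euclidean algorithm and back-substitute:
349 = 2·120 + 109
120 = 1·109 + 11
109 = 9·11 + 10
11 = 1·10 + 1
10 = 10·1 + 0
gcd(120, 349) = 1, so the inverse exists.
Bézout: 1 = −11·349 + 32·120.
So 120⁻¹ ≡ 32 (mod 349).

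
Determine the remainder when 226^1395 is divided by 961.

1

226^1 ≡ 226 (mod 961)
226^2 ≡ 226^2 = 51076 ≡ 143 (mod 961)
226^4 ≡ 143^2 = 20449 ≡ 268 (mod 961)
226^8 ≡ 268^2 = 71824 ≡ 710 (mod 961)
226^16 ≡ 710^2 = 504100 ≡ 536 (mod 961)
226^32 ≡ 536^2 = 287296 ≡ 918 (mod 961)
226^64 ≡ 918^2 = 842724 ≡ 888 (mod 961)
226^128 ≡ 888^2 = 788544 ≡ 524 (mod 961)
226^256 ≡ 524^2 = 274576 ≡ 691 (mod 961)
226^512 ≡ 691^2 = 477481 ≡ 825 (mod 961)
226^1024 ≡ 825^2 = 680625 ≡ 237 (mod 961)
226^1395 = 226^1024 * 226^256 * 226^64 * 226^32 * 226^16 * 226^2 * 226^1 ≡ 237 * 691 * 888 * 918 * 536 * 143 * 226 (mod 961).
Accumulate the product:
237 * 691 = 163767 ≡ 397
397 * 888 = 352536 ≡ 810
810 * 918 = 743580 ≡ 727
727 * 536 = 389672 ≡ 467
467 * 143 = 66781 ≡ 472
472 * 226 = 106672 ≡ 1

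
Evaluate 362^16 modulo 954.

808

362^1 ≡ 362 (mod 954)
362^2 ≡ 362^2 = 131044 ≡ 346 (mod 954)
362^4 ≡ 346^2 = 119716 ≡ 466 (mod 954)
362^8 ≡ 466^2 = 217156 ≡ 598 (mod 954)
362^16 ≡ 598^2 = 357604 ≡ 808 (mod 954)
So 362^16 ≡ 808 (mod 954).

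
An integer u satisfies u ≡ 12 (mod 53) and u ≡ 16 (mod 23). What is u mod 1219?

913

53⁻¹ mod 23: 53*10 ≡ 1 (mod 23), so 53⁻¹ ≡ 10.
u = 12 + 53*((16 − 12)*10 mod 23) = 12 + 53*17 = 913.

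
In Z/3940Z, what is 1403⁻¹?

747

By the extended Euclidean algorithm:
3940 = 2×1403 + 1134
1403 = 1×1134 + 269
1134 = 4×269 + 58
269 = 4×58 + 37
58 = 1×37 + 21
37 = 1×21 + 16
21 = 1×16 + 5
16 = 3×5 + 1
5 = 5×1 + 0
gcd(1403, 3940) = 1, so the inverse exists.
Bézout: 1 = −266×3940 + 747×1403.
So 1403⁻¹ ≡ 747 (mod 3940).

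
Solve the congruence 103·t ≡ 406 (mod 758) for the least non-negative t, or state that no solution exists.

gcd(103, 758) = 1, so a unique solution mod 758 exists.
103⁻¹ ≡ 471 (mod 758).
t ≡ 471·406 ≡ 210 (mod 758).

210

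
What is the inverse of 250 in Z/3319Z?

2934

3319 = 13*250 + 69
250 = 3*69 + 43
69 = 1*43 + 26
43 = 1*26 + 17
26 = 1*17 + 9
17 = 1*9 + 8
9 = 1*8 + 1
8 = 8*1 + 0
gcd(250, 3319) = 1, so the inverse exists.
Back-substitute for 1:
1 = 1*9 − 1*8
  = −1*17 + 2*9
  = 2*26 − 3*17
  = −3*43 + 5*26
  = 5*69 − 8*43
  = −8*250 + 29*69
  = 29*3319 − 385*250
So 250⁻¹ ≡ −385 ≡ 2934 (mod 3319).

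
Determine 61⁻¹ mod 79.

79 = 1×61 + 18
61 = 3×18 + 7
18 = 2×7 + 4
7 = 1×4 + 3
4 = 1×3 + 1
3 = 3×1 + 0
gcd(61, 79) = 1, so the inverse exists.
Bézout: 1 = 17×79 − 22×61.
So 61⁻¹ ≡ −22 ≡ 57 (mod 79).

57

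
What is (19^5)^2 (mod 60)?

(19)^5 ≡ 19 (mod 60)
(19)^2 ≡ 1 (mod 60)

1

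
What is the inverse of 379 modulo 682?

682 = 1×379 + 303
379 = 1×303 + 76
303 = 3×76 + 75
76 = 1×75 + 1
75 = 75×1 + 0
gcd(379, 682) = 1, so the inverse exists.
Bézout: 1 = −5×682 + 9×379.
So 379⁻¹ ≡ 9 (mod 682).

9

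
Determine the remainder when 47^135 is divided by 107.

64

Compute successive squares:
135 in binary is 10000111, i.e. 135 = 128 + 4 + 2 + 1.
47^1 ≡ 47 (mod 107)
47^2 ≡ 47^2 = 2209 ≡ 69 (mod 107)
47^4 ≡ 69^2 = 4761 ≡ 53 (mod 107)
47^8 ≡ 53^2 = 2809 ≡ 27 (mod 107)
47^16 ≡ 27^2 = 729 ≡ 87 (mod 107)
47^32 ≡ 87^2 = 7569 ≡ 79 (mod 107)
47^64 ≡ 79^2 = 6241 ≡ 35 (mod 107)
47^128 ≡ 35^2 = 1225 ≡ 48 (mod 107)
47^135 = 47^128 * 47^4 * 47^2 * 47^1 ≡ 48 * 53 * 69 * 47 (mod 107).
Accumulate the product:
48 * 53 = 2544 ≡ 83
83 * 69 = 5727 ≡ 56
56 * 47 = 2632 ≡ 64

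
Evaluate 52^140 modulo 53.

Compute successive squares:
140 in binary is 10001100, i.e. 140 = 128 + 8 + 4.
52^1 ≡ 52 (mod 53)
52^2 ≡ 52^2 = 2704 ≡ 1 (mod 53)
52^4 ≡ 1^2 = 1 (mod 53)
52^8 ≡ 1^2 = 1 (mod 53)
52^16 ≡ 1^2 = 1 (mod 53)
52^32 ≡ 1^2 = 1 (mod 53)
52^64 ≡ 1^2 = 1 (mod 53)
52^128 ≡ 1^2 = 1 (mod 53)
52^140 = 52^128 * 52^8 * 52^4 ≡ 1 * 1 * 1 (mod 53).
Accumulate the product:
1 * 1 = 1
1 * 1 = 1

1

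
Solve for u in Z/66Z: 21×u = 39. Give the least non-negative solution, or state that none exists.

gcd(21, 66) = 3, and 3 | 39, so solutions exist.
Divide through by 3: 7×u ≡ 13 (mod 22).
7⁻¹ ≡ 19 (mod 22).
u ≡ 19×13 ≡ 5 (mod 22).
The smallest non-negative solution is u = 5.

5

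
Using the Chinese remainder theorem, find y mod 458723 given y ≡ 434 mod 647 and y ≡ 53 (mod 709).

307759

647⁻¹ mod 709: 647*263 ≡ 1 (mod 709), so 647⁻¹ ≡ 263.
y = 434 + 647*((53 − 434)*263 mod 709) = 434 + 647*475 = 307759.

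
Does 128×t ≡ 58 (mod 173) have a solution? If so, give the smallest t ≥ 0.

41

gcd(128, 173) = 1, so a unique solution mod 173 exists.
128⁻¹ ≡ 123 (mod 173).
t ≡ 123×58 ≡ 41 (mod 173).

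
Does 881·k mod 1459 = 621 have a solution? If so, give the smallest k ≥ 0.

gcd(881, 1459) = 1, so a unique solution mod 1459 exists.
881⁻¹ ≡ 886 (mod 1459).
k ≡ 886·621 ≡ 163 (mod 1459).

163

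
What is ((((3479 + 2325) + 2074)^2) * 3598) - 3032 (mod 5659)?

3706

3479 + 2325 = 5804 ≡ 145 (mod 5659)
145 + 2074 = 2219
(2219)^2 ≡ 631 (mod 5659)
631 * 3598 = 2270338 ≡ 1079 (mod 5659)
1079 - 3032 = -1953 ≡ 3706 (mod 5659)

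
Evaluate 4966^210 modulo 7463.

Compute successive squares:
4966^1 ≡ 4966 (mod 7463)
4966^2 ≡ 4966^2 = 24661156 ≡ 3404 (mod 7463)
4966^4 ≡ 3404^2 = 11587216 ≡ 4640 (mod 7463)
4966^8 ≡ 4640^2 = 21529600 ≡ 6308 (mod 7463)
4966^16 ≡ 6308^2 = 39790864 ≡ 5611 (mod 7463)
4966^32 ≡ 5611^2 = 31483321 ≡ 4387 (mod 7463)
4966^64 ≡ 4387^2 = 19245769 ≡ 6155 (mod 7463)
4966^128 ≡ 6155^2 = 37884025 ≡ 1837 (mod 7463)
4966^210 = 4966^128 × 4966^64 × 4966^16 × 4966^2 ≡ 1837 × 6155 × 5611 × 3404 (mod 7463).
Accumulate the product:
1837 × 6155 = 11306735 ≡ 290
290 × 5611 = 1627190 ≡ 256
256 × 3404 = 871424 ≡ 5716

5716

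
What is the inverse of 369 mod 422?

207

Run the extended Euclidean algorithm:
422 = 1·369 + 53
369 = 6·53 + 51
53 = 1·51 + 2
51 = 25·2 + 1
2 = 2·1 + 0
gcd(369, 422) = 1, so the inverse exists.
Bézout: 1 = −181·422 + 207·369.
So 369⁻¹ ≡ 207 (mod 422).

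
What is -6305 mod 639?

-6305 = -10×639 + 85, so -6305 ≡ 85 (mod 639).

85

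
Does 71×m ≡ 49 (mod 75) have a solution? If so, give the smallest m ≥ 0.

gcd(71, 75) = 1, so a unique solution mod 75 exists.
71⁻¹ ≡ 56 (mod 75).
m ≡ 56×49 ≡ 44 (mod 75).

44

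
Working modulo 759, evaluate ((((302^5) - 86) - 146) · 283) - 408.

175

(302)^5 ≡ 749 (mod 759)
749 - 86 = 663
663 - 146 = 517
517 · 283 = 146311 ≡ 583 (mod 759)
583 - 408 = 175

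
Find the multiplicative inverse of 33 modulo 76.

53

Run the extended Euclidean algorithm:
76 = 2*33 + 10
33 = 3*10 + 3
10 = 3*3 + 1
3 = 3*1 + 0
gcd(33, 76) = 1, so the inverse exists.
Back-substitute for 1:
1 = 1*10 − 3*3
  = −3*33 + 10*10
  = 10*76 − 23*33
So 33⁻¹ ≡ −23 ≡ 53 (mod 76).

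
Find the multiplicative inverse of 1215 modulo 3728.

Apply the Euclidean algorithm and back-substitute:
3728 = 3×1215 + 83
1215 = 14×83 + 53
83 = 1×53 + 30
53 = 1×30 + 23
30 = 1×23 + 7
23 = 3×7 + 2
7 = 3×2 + 1
2 = 2×1 + 0
gcd(1215, 3728) = 1, so the inverse exists.
Bézout: 1 = 527×3728 − 1617×1215.
So 1215⁻¹ ≡ −1617 ≡ 2111 (mod 3728).

2111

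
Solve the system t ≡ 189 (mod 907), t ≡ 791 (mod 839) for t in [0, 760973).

343942

907⁻¹ mod 839: 907·802 ≡ 1 (mod 839), so 907⁻¹ ≡ 802.
t = 189 + 907·((791 − 189)·802 mod 839) = 189 + 907·379 = 343942.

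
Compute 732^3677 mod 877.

602

Using repeated squaring:
3677 in binary is 111001011101, i.e. 3677 = 2048 + 1024 + 512 + 64 + 16 + 8 + 4 + 1.
732^1 ≡ 732 (mod 877)
732^2 ≡ 732^2 = 535824 ≡ 854 (mod 877)
732^4 ≡ 854^2 = 729316 ≡ 529 (mod 877)
732^8 ≡ 529^2 = 279841 ≡ 78 (mod 877)
732^16 ≡ 78^2 = 6084 ≡ 822 (mod 877)
732^32 ≡ 822^2 = 675684 ≡ 394 (mod 877)
732^64 ≡ 394^2 = 155236 ≡ 7 (mod 877)
732^128 ≡ 7^2 = 49 (mod 877)
732^256 ≡ 49^2 = 2401 ≡ 647 (mod 877)
732^512 ≡ 647^2 = 418609 ≡ 280 (mod 877)
732^1024 ≡ 280^2 = 78400 ≡ 347 (mod 877)
732^2048 ≡ 347^2 = 120409 ≡ 260 (mod 877)
732^3677 = 732^2048 · 732^1024 · 732^512 · 732^64 · 732^16 · 732^8 · 732^4 · 732^1 ≡ 260 · 347 · 280 · 7 · 822 · 78 · 529 · 732 (mod 877).
Accumulate the product:
260 · 347 = 90220 ≡ 766
766 · 280 = 214480 ≡ 492
492 · 7 = 3444 ≡ 813
813 · 822 = 668286 ≡ 12
12 · 78 = 936 ≡ 59
59 · 529 = 31211 ≡ 516
516 · 732 = 377712 ≡ 602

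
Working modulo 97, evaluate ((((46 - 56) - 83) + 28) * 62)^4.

46 - 56 = -10 ≡ 87 (mod 97)
87 - 83 = 4
4 + 28 = 32
32 * 62 = 1984 ≡ 44 (mod 97)
(44)^4 ≡ 16 (mod 97)

16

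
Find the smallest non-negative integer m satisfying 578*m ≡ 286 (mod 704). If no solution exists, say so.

gcd(578, 704) = 2, and 2 | 286, so solutions exist.
Divide through by 2: 289*m mod 352 = 143.
289⁻¹ ≡ 257 (mod 352).
m ≡ 257*143 ≡ 143 (mod 352).
The smallest non-negative solution is m = 143.

143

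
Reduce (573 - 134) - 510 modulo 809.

738

573 - 134 = 439
439 - 510 = -71 ≡ 738 (mod 809)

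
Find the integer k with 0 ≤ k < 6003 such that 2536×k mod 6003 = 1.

Run the extended Euclidean algorithm:
6003 = 2·2536 + 931
2536 = 2·931 + 674
931 = 1·674 + 257
674 = 2·257 + 160
257 = 1·160 + 97
160 = 1·97 + 63
97 = 1·63 + 34
63 = 1·34 + 29
34 = 1·29 + 5
29 = 5·5 + 4
5 = 1·4 + 1
4 = 4·1 + 0
gcd(2536, 6003) = 1, so the inverse exists.
Back-substitute for 1:
1 = 1·5 − 1·4
  = −1·29 + 6·5
  = 6·34 − 7·29
  = −7·63 + 13·34
  = 13·97 − 20·63
  = −20·160 + 33·97
  = 33·257 − 53·160
  = −53·674 + 139·257
  = 139·931 − 192·674
  = −192·2536 + 523·931
  = 523·6003 − 1238·2536
So 2536⁻¹ ≡ −1238 ≡ 4765 (mod 6003).

4765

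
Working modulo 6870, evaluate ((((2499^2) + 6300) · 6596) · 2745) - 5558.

5842

(2499)^2 ≡ 171 (mod 6870)
171 + 6300 = 6471
6471 · 6596 = 42682716 ≡ 6276 (mod 6870)
6276 · 2745 = 17227620 ≡ 4530 (mod 6870)
4530 - 5558 = -1028 ≡ 5842 (mod 6870)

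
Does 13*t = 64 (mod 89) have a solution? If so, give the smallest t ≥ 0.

gcd(13, 89) = 1, so a unique solution mod 89 exists.
13⁻¹ ≡ 48 (mod 89).
t ≡ 48*64 ≡ 46 (mod 89).

46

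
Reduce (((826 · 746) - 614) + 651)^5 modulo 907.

826 · 746 = 616196 ≡ 343 (mod 907)
343 - 614 = -271 ≡ 636 (mod 907)
636 + 651 = 1287 ≡ 380 (mod 907)
(380)^5 ≡ 670 (mod 907)

670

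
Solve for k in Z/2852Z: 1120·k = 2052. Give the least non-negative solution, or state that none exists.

gcd(1120, 2852) = 4, and 4 | 2052, so solutions exist.
Divide through by 4: 280·k ≡ 513 (mod 713).
280⁻¹ ≡ 466 (mod 713).
k ≡ 466·513 ≡ 203 (mod 713).
The smallest non-negative solution is k = 203.

203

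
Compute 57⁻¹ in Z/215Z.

83

Run the extended Euclidean algorithm:
215 = 3·57 + 44
57 = 1·44 + 13
44 = 3·13 + 5
13 = 2·5 + 3
5 = 1·3 + 2
3 = 1·2 + 1
2 = 2·1 + 0
gcd(57, 215) = 1, so the inverse exists.
Back-substitute for 1:
1 = 1·3 − 1·2
  = −1·5 + 2·3
  = 2·13 − 5·5
  = −5·44 + 17·13
  = 17·57 − 22·44
  = −22·215 + 83·57
So 57⁻¹ ≡ 83 (mod 215).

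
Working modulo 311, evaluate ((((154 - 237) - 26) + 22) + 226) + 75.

154 - 237 = -83 ≡ 228 (mod 311)
228 - 26 = 202
202 + 22 = 224
224 + 226 = 450 ≡ 139 (mod 311)
139 + 75 = 214

214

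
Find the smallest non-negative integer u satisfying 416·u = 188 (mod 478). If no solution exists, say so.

182

gcd(416, 478) = 2, and 2 | 188, so solutions exist.
Divide through by 2: 208·u ≡ 94 (mod 239).
208⁻¹ ≡ 185 (mod 239).
u ≡ 185·94 ≡ 182 (mod 239).
The smallest non-negative solution is u = 182.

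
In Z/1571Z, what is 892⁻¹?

1453

Apply the Euclidean algorithm and back-substitute:
1571 = 1*892 + 679
892 = 1*679 + 213
679 = 3*213 + 40
213 = 5*40 + 13
40 = 3*13 + 1
13 = 13*1 + 0
gcd(892, 1571) = 1, so the inverse exists.
Back-substitute for 1:
1 = 1*40 − 3*13
  = −3*213 + 16*40
  = 16*679 − 51*213
  = −51*892 + 67*679
  = 67*1571 − 118*892
So 892⁻¹ ≡ −118 ≡ 1453 (mod 1571).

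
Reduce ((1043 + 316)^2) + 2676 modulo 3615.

2292

1043 + 316 = 1359
(1359)^2 ≡ 3231 (mod 3615)
3231 + 2676 = 5907 ≡ 2292 (mod 3615)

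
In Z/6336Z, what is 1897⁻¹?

6336 = 3×1897 + 645
1897 = 2×645 + 607
645 = 1×607 + 38
607 = 15×38 + 37
38 = 1×37 + 1
37 = 37×1 + 0
gcd(1897, 6336) = 1, so the inverse exists.
Back-substitute for 1:
1 = 1×38 − 1×37
  = −1×607 + 16×38
  = 16×645 − 17×607
  = −17×1897 + 50×645
  = 50×6336 − 167×1897
So 1897⁻¹ ≡ −167 ≡ 6169 (mod 6336).

6169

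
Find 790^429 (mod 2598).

2452

429 in binary is 110101101, i.e. 429 = 256 + 128 + 32 + 8 + 4 + 1.
790^1 ≡ 790 (mod 2598)
790^2 ≡ 790^2 = 624100 ≡ 580 (mod 2598)
790^4 ≡ 580^2 = 336400 ≡ 1258 (mod 2598)
790^8 ≡ 1258^2 = 1582564 ≡ 382 (mod 2598)
790^16 ≡ 382^2 = 145924 ≡ 436 (mod 2598)
790^32 ≡ 436^2 = 190096 ≡ 442 (mod 2598)
790^64 ≡ 442^2 = 195364 ≡ 514 (mod 2598)
790^128 ≡ 514^2 = 264196 ≡ 1798 (mod 2598)
790^256 ≡ 1798^2 = 3232804 ≡ 892 (mod 2598)
790^429 = 790^256 × 790^128 × 790^32 × 790^8 × 790^4 × 790^1 ≡ 892 × 1798 × 442 × 382 × 1258 × 790 (mod 2598).
Accumulate the product:
892 × 1798 = 1603816 ≡ 850
850 × 442 = 375700 ≡ 1588
1588 × 382 = 606616 ≡ 1282
1282 × 1258 = 1612756 ≡ 1996
1996 × 790 = 1576840 ≡ 2452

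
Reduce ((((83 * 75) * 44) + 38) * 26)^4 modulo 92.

24

83 * 75 = 6225 ≡ 61 (mod 92)
61 * 44 = 2684 ≡ 16 (mod 92)
16 + 38 = 54
54 * 26 = 1404 ≡ 24 (mod 92)
(24)^4 ≡ 24 (mod 92)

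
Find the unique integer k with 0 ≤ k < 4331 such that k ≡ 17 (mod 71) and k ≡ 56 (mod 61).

727

71⁻¹ mod 61: 71×55 ≡ 1 (mod 61), so 71⁻¹ ≡ 55.
k = 17 + 71×((56 − 17)×55 mod 61) = 17 + 71×10 = 727.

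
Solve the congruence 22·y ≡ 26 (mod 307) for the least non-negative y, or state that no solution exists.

57

gcd(22, 307) = 1, so a unique solution mod 307 exists.
22⁻¹ ≡ 14 (mod 307).
y ≡ 14·26 ≡ 57 (mod 307).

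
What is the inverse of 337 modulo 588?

253

588 = 1·337 + 251
337 = 1·251 + 86
251 = 2·86 + 79
86 = 1·79 + 7
79 = 11·7 + 2
7 = 3·2 + 1
2 = 2·1 + 0
gcd(337, 588) = 1, so the inverse exists.
Bézout: 1 = −145·588 + 253·337.
So 337⁻¹ ≡ 253 (mod 588).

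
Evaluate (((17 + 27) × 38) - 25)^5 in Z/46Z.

15

17 + 27 = 44
44 × 38 = 1672 ≡ 16 (mod 46)
16 - 25 = -9 ≡ 37 (mod 46)
(37)^5 ≡ 15 (mod 46)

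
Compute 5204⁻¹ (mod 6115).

2544

6115 = 1·5204 + 911
5204 = 5·911 + 649
911 = 1·649 + 262
649 = 2·262 + 125
262 = 2·125 + 12
125 = 10·12 + 5
12 = 2·5 + 2
5 = 2·2 + 1
2 = 2·1 + 0
gcd(5204, 6115) = 1, so the inverse exists.
Back-substitute for 1:
1 = 1·5 − 2·2
  = −2·12 + 5·5
  = 5·125 − 52·12
  = −52·262 + 109·125
  = 109·649 − 270·262
  = −270·911 + 379·649
  = 379·5204 − 2165·911
  = −2165·6115 + 2544·5204
So 5204⁻¹ ≡ 2544 (mod 6115).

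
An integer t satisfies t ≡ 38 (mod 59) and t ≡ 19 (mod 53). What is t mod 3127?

59⁻¹ mod 53: 59×9 ≡ 1 (mod 53), so 59⁻¹ ≡ 9.
t = 38 + 59×((19 − 38)×9 mod 53) = 38 + 59×41 = 2457.

2457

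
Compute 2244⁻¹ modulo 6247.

Apply the Euclidean algorithm and back-substitute:
6247 = 2×2244 + 1759
2244 = 1×1759 + 485
1759 = 3×485 + 304
485 = 1×304 + 181
304 = 1×181 + 123
181 = 1×123 + 58
123 = 2×58 + 7
58 = 8×7 + 2
7 = 3×2 + 1
2 = 2×1 + 0
gcd(2244, 6247) = 1, so the inverse exists.
Back-substitute for 1:
1 = 1×7 − 3×2
  = −3×58 + 25×7
  = 25×123 − 53×58
  = −53×181 + 78×123
  = 78×304 − 131×181
  = −131×485 + 209×304
  = 209×1759 − 758×485
  = −758×2244 + 967×1759
  = 967×6247 − 2692×2244
So 2244⁻¹ ≡ −2692 ≡ 3555 (mod 6247).

3555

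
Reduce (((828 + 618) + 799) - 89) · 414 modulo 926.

828 + 618 = 1446 ≡ 520 (mod 926)
520 + 799 = 1319 ≡ 393 (mod 926)
393 - 89 = 304
304 · 414 = 125856 ≡ 846 (mod 926)

846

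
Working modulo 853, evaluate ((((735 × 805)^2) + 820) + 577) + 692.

735 × 805 = 591675 ≡ 546 (mod 853)
(546)^2 ≡ 419 (mod 853)
419 + 820 = 1239 ≡ 386 (mod 853)
386 + 577 = 963 ≡ 110 (mod 853)
110 + 692 = 802

802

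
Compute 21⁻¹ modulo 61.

32

Run the extended Euclidean algorithm:
61 = 2×21 + 19
21 = 1×19 + 2
19 = 9×2 + 1
2 = 2×1 + 0
gcd(21, 61) = 1, so the inverse exists.
Back-substitute for 1:
1 = 1×19 − 9×2
  = −9×21 + 10×19
  = 10×61 − 29×21
So 21⁻¹ ≡ −29 ≡ 32 (mod 61).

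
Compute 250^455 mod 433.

168

455 in binary is 111000111, i.e. 455 = 256 + 128 + 64 + 4 + 2 + 1.
250^1 ≡ 250 (mod 433)
250^2 ≡ 250^2 = 62500 ≡ 148 (mod 433)
250^4 ≡ 148^2 = 21904 ≡ 254 (mod 433)
250^8 ≡ 254^2 = 64516 ≡ 432 (mod 433)
250^16 ≡ 432^2 = 186624 ≡ 1 (mod 433)
250^32 ≡ 1^2 = 1 (mod 433)
250^64 ≡ 1^2 = 1 (mod 433)
250^128 ≡ 1^2 = 1 (mod 433)
250^256 ≡ 1^2 = 1 (mod 433)
250^455 = 250^256 × 250^128 × 250^64 × 250^4 × 250^2 × 250^1 ≡ 1 × 1 × 1 × 254 × 148 × 250 (mod 433).
Accumulate the product:
1 × 1 = 1
1 × 1 = 1
1 × 254 = 254
254 × 148 = 37592 ≡ 354
354 × 250 = 88500 ≡ 168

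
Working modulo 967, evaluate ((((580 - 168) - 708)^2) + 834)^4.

444

580 - 168 = 412
412 - 708 = -296 ≡ 671 (mod 967)
(671)^2 ≡ 586 (mod 967)
586 + 834 = 1420 ≡ 453 (mod 967)
(453)^4 ≡ 444 (mod 967)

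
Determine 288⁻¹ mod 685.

597

Apply the Euclidean algorithm and back-substitute:
685 = 2×288 + 109
288 = 2×109 + 70
109 = 1×70 + 39
70 = 1×39 + 31
39 = 1×31 + 8
31 = 3×8 + 7
8 = 1×7 + 1
7 = 7×1 + 0
gcd(288, 685) = 1, so the inverse exists.
Back-substitute for 1:
1 = 1×8 − 1×7
  = −1×31 + 4×8
  = 4×39 − 5×31
  = −5×70 + 9×39
  = 9×109 − 14×70
  = −14×288 + 37×109
  = 37×685 − 88×288
So 288⁻¹ ≡ −88 ≡ 597 (mod 685).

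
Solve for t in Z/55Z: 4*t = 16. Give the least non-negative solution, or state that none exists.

4

gcd(4, 55) = 1, so a unique solution mod 55 exists.
4⁻¹ ≡ 14 (mod 55).
t ≡ 14*16 ≡ 4 (mod 55).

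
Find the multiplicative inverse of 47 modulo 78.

78 = 1×47 + 31
47 = 1×31 + 16
31 = 1×16 + 15
16 = 1×15 + 1
15 = 15×1 + 0
gcd(47, 78) = 1, so the inverse exists.
Back-substitute for 1:
1 = 1×16 − 1×15
  = −1×31 + 2×16
  = 2×47 − 3×31
  = −3×78 + 5×47
So 47⁻¹ ≡ 5 (mod 78).

5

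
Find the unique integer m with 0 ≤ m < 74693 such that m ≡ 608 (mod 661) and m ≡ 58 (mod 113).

661⁻¹ mod 113: 661×93 ≡ 1 (mod 113), so 661⁻¹ ≡ 93.
m = 608 + 661×((58 − 608)×93 mod 113) = 608 + 661×39 = 26387.

26387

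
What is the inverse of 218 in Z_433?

145

Apply the Euclidean algorithm and back-substitute:
433 = 1·218 + 215
218 = 1·215 + 3
215 = 71·3 + 2
3 = 1·2 + 1
2 = 2·1 + 0
gcd(218, 433) = 1, so the inverse exists.
Back-substitute for 1:
1 = 1·3 − 1·2
  = −1·215 + 72·3
  = 72·218 − 73·215
  = −73·433 + 145·218
So 218⁻¹ ≡ 145 (mod 433).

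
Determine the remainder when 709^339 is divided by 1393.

Using repeated squaring:
339 in binary is 101010011, i.e. 339 = 256 + 64 + 16 + 2 + 1.
709^1 ≡ 709 (mod 1393)
709^2 ≡ 709^2 = 502681 ≡ 1201 (mod 1393)
709^4 ≡ 1201^2 = 1442401 ≡ 646 (mod 1393)
709^8 ≡ 646^2 = 417316 ≡ 809 (mod 1393)
709^16 ≡ 809^2 = 654481 ≡ 1164 (mod 1393)
709^32 ≡ 1164^2 = 1354896 ≡ 900 (mod 1393)
709^64 ≡ 900^2 = 810000 ≡ 667 (mod 1393)
709^128 ≡ 667^2 = 444889 ≡ 522 (mod 1393)
709^256 ≡ 522^2 = 272484 ≡ 849 (mod 1393)
709^339 = 709^256 * 709^64 * 709^16 * 709^2 * 709^1 ≡ 849 * 667 * 1164 * 1201 * 709 (mod 1393).
Accumulate the product:
849 * 667 = 566283 ≡ 725
725 * 1164 = 843900 ≡ 1135
1135 * 1201 = 1363135 ≡ 781
781 * 709 = 553729 ≡ 708

708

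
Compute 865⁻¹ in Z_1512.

1512 = 1·865 + 647
865 = 1·647 + 218
647 = 2·218 + 211
218 = 1·211 + 7
211 = 30·7 + 1
7 = 7·1 + 0
gcd(865, 1512) = 1, so the inverse exists.
Bézout: 1 = 123·1512 − 215·865.
So 865⁻¹ ≡ −215 ≡ 1297 (mod 1512).

1297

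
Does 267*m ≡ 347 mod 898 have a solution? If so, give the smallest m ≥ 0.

gcd(267, 898) = 1, so a unique solution mod 898 exists.
267⁻¹ ≡ 37 (mod 898).
m ≡ 37*347 ≡ 267 (mod 898).

267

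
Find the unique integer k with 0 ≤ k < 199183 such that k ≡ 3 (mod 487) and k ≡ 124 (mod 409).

487⁻¹ mod 409: 487×215 ≡ 1 (mod 409), so 487⁻¹ ≡ 215.
k = 3 + 487×((124 − 3)×215 mod 409) = 3 + 487×248 = 120779.

120779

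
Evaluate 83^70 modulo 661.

441

By square-and-multiply:
70 in binary is 1000110, i.e. 70 = 64 + 4 + 2.
83^1 ≡ 83 (mod 661)
83^2 ≡ 83^2 = 6889 ≡ 279 (mod 661)
83^4 ≡ 279^2 = 77841 ≡ 504 (mod 661)
83^8 ≡ 504^2 = 254016 ≡ 192 (mod 661)
83^16 ≡ 192^2 = 36864 ≡ 509 (mod 661)
83^32 ≡ 509^2 = 259081 ≡ 630 (mod 661)
83^64 ≡ 630^2 = 396900 ≡ 300 (mod 661)
83^70 = 83^64 · 83^4 · 83^2 ≡ 300 · 504 · 279 (mod 661).
Accumulate the product:
300 · 504 = 151200 ≡ 492
492 · 279 = 137268 ≡ 441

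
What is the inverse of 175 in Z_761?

474

Apply the Euclidean algorithm and back-substitute:
761 = 4*175 + 61
175 = 2*61 + 53
61 = 1*53 + 8
53 = 6*8 + 5
8 = 1*5 + 3
5 = 1*3 + 2
3 = 1*2 + 1
2 = 2*1 + 0
gcd(175, 761) = 1, so the inverse exists.
Bézout: 1 = 66*761 − 287*175.
So 175⁻¹ ≡ −287 ≡ 474 (mod 761).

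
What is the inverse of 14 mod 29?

Apply the Euclidean algorithm and back-substitute:
29 = 2*14 + 1
14 = 14*1 + 0
gcd(14, 29) = 1, so the inverse exists.
Bézout: 1 = 1*29 − 2*14.
So 14⁻¹ ≡ −2 ≡ 27 (mod 29).

27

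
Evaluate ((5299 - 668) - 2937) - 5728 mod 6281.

5299 - 668 = 4631
4631 - 2937 = 1694
1694 - 5728 = -4034 ≡ 2247 (mod 6281)

2247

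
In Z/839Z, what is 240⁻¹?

423

839 = 3*240 + 119
240 = 2*119 + 2
119 = 59*2 + 1
2 = 2*1 + 0
gcd(240, 839) = 1, so the inverse exists.
Back-substitute for 1:
1 = 1*119 − 59*2
  = −59*240 + 119*119
  = 119*839 − 416*240
So 240⁻¹ ≡ −416 ≡ 423 (mod 839).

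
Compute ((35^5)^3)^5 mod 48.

11

(35)^5 ≡ 35 (mod 48)
(35)^3 ≡ 11 (mod 48)
(11)^5 ≡ 11 (mod 48)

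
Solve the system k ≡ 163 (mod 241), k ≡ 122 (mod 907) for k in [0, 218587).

179708

241⁻¹ mod 907: 241×557 ≡ 1 (mod 907), so 241⁻¹ ≡ 557.
k = 163 + 241×((122 − 163)×557 mod 907) = 163 + 241×745 = 179708.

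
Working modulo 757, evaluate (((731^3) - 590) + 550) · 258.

(731)^3 ≡ 592 (mod 757)
592 - 590 = 2
2 + 550 = 552
552 · 258 = 142416 ≡ 100 (mod 757)

100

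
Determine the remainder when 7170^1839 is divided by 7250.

1839 in binary is 11100101111, i.e. 1839 = 1024 + 512 + 256 + 32 + 8 + 4 + 2 + 1.
7170^1 ≡ 7170 (mod 7250)
7170^2 ≡ 7170^2 = 51408900 ≡ 6400 (mod 7250)
7170^4 ≡ 6400^2 = 40960000 ≡ 4750 (mod 7250)
7170^8 ≡ 4750^2 = 22562500 ≡ 500 (mod 7250)
7170^16 ≡ 500^2 = 250000 ≡ 3500 (mod 7250)
7170^32 ≡ 3500^2 = 12250000 ≡ 4750 (mod 7250)
7170^64 ≡ 4750^2 = 22562500 ≡ 500 (mod 7250)
7170^128 ≡ 500^2 = 250000 ≡ 3500 (mod 7250)
7170^256 ≡ 3500^2 = 12250000 ≡ 4750 (mod 7250)
7170^512 ≡ 4750^2 = 22562500 ≡ 500 (mod 7250)
7170^1024 ≡ 500^2 = 250000 ≡ 3500 (mod 7250)
7170^1839 = 7170^1024 · 7170^512 · 7170^256 · 7170^32 · 7170^8 · 7170^4 · 7170^2 · 7170^1 ≡ 3500 · 500 · 4750 · 4750 · 500 · 4750 · 6400 · 7170 (mod 7250).
Accumulate the product:
3500 · 500 = 1750000 ≡ 2750
2750 · 4750 = 13062500 ≡ 5250
5250 · 4750 = 24937500 ≡ 4750
4750 · 500 = 2375000 ≡ 4250
4250 · 4750 = 20187500 ≡ 3500
3500 · 6400 = 22400000 ≡ 4750
4750 · 7170 = 34057500 ≡ 4250

4250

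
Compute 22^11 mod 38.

10

Compute successive squares:
22^1 ≡ 22 (mod 38)
22^2 ≡ 22^2 = 484 ≡ 28 (mod 38)
22^4 ≡ 28^2 = 784 ≡ 24 (mod 38)
22^8 ≡ 24^2 = 576 ≡ 6 (mod 38)
22^11 = 22^8 · 22^2 · 22^1 ≡ 6 · 28 · 22 (mod 38).
Accumulate the product:
6 · 28 = 168 ≡ 16
16 · 22 = 352 ≡ 10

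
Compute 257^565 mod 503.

Compute successive squares:
565 in binary is 1000110101, i.e. 565 = 512 + 32 + 16 + 4 + 1.
257^1 ≡ 257 (mod 503)
257^2 ≡ 257^2 = 66049 ≡ 156 (mod 503)
257^4 ≡ 156^2 = 24336 ≡ 192 (mod 503)
257^8 ≡ 192^2 = 36864 ≡ 145 (mod 503)
257^16 ≡ 145^2 = 21025 ≡ 402 (mod 503)
257^32 ≡ 402^2 = 161604 ≡ 141 (mod 503)
257^64 ≡ 141^2 = 19881 ≡ 264 (mod 503)
257^128 ≡ 264^2 = 69696 ≡ 282 (mod 503)
257^256 ≡ 282^2 = 79524 ≡ 50 (mod 503)
257^512 ≡ 50^2 = 2500 ≡ 488 (mod 503)
257^565 = 257^512 · 257^32 · 257^16 · 257^4 · 257^1 ≡ 488 · 141 · 402 · 192 · 257 (mod 503).
Accumulate the product:
488 · 141 = 68808 ≡ 400
400 · 402 = 160800 ≡ 343
343 · 192 = 65856 ≡ 466
466 · 257 = 119762 ≡ 48

48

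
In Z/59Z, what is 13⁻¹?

50

By the extended Euclidean algorithm:
59 = 4*13 + 7
13 = 1*7 + 6
7 = 1*6 + 1
6 = 6*1 + 0
gcd(13, 59) = 1, so the inverse exists.
Bézout: 1 = 2*59 − 9*13.
So 13⁻¹ ≡ −9 ≡ 50 (mod 59).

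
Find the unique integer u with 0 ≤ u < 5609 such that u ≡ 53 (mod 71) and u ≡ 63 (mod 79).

71⁻¹ mod 79: 71·69 ≡ 1 (mod 79), so 71⁻¹ ≡ 69.
u = 53 + 71·((63 − 53)·69 mod 79) = 53 + 71·58 = 4171.

4171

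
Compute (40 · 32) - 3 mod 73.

40 · 32 = 1280 ≡ 39 (mod 73)
39 - 3 = 36

36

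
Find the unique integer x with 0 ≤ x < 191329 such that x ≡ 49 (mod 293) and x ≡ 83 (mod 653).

293⁻¹ mod 653: 293*575 ≡ 1 (mod 653), so 293⁻¹ ≡ 575.
x = 49 + 293*((83 − 49)*575 mod 653) = 49 + 293*613 = 179658.

179658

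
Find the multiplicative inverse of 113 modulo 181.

Run the extended Euclidean algorithm:
181 = 1·113 + 68
113 = 1·68 + 45
68 = 1·45 + 23
45 = 1·23 + 22
23 = 1·22 + 1
22 = 22·1 + 0
gcd(113, 181) = 1, so the inverse exists.
Back-substitute for 1:
1 = 1·23 − 1·22
  = −1·45 + 2·23
  = 2·68 − 3·45
  = −3·113 + 5·68
  = 5·181 − 8·113
So 113⁻¹ ≡ −8 ≡ 173 (mod 181).

173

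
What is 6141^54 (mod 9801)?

54 in binary is 110110, i.e. 54 = 32 + 16 + 4 + 2.
6141^1 ≡ 6141 (mod 9801)
6141^2 ≡ 6141^2 = 37711881 ≡ 7434 (mod 9801)
6141^4 ≡ 7434^2 = 55264356 ≡ 6318 (mod 9801)
6141^8 ≡ 6318^2 = 39917124 ≡ 7452 (mod 9801)
6141^16 ≡ 7452^2 = 55532304 ≡ 9639 (mod 9801)
6141^32 ≡ 9639^2 = 92910321 ≡ 6642 (mod 9801)
6141^54 = 6141^32 * 6141^16 * 6141^4 * 6141^2 ≡ 6642 * 9639 * 6318 * 7434 (mod 9801).
Accumulate the product:
6642 * 9639 = 64022238 ≡ 2106
2106 * 6318 = 13305708 ≡ 5751
5751 * 7434 = 42752934 ≡ 972

972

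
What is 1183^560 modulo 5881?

Using repeated squaring:
560 in binary is 1000110000, i.e. 560 = 512 + 32 + 16.
1183^1 ≡ 1183 (mod 5881)
1183^2 ≡ 1183^2 = 1399489 ≡ 5692 (mod 5881)
1183^4 ≡ 5692^2 = 32398864 ≡ 435 (mod 5881)
1183^8 ≡ 435^2 = 189225 ≡ 1033 (mod 5881)
1183^16 ≡ 1033^2 = 1067089 ≡ 2628 (mod 5881)
1183^32 ≡ 2628^2 = 6906384 ≡ 2090 (mod 5881)
1183^64 ≡ 2090^2 = 4368100 ≡ 4398 (mod 5881)
1183^128 ≡ 4398^2 = 19342404 ≡ 5676 (mod 5881)
1183^256 ≡ 5676^2 = 32216976 ≡ 858 (mod 5881)
1183^512 ≡ 858^2 = 736164 ≡ 1039 (mod 5881)
1183^560 = 1183^512 × 1183^32 × 1183^16 ≡ 1039 × 2090 × 2628 (mod 5881).
Accumulate the product:
1039 × 2090 = 2171510 ≡ 1421
1421 × 2628 = 3734388 ≡ 5834

5834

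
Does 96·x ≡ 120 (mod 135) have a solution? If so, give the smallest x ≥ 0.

35

gcd(96, 135) = 3, and 3 | 120, so solutions exist.
Divide through by 3: 32·x mod 45 = 40.
32⁻¹ ≡ 38 (mod 45).
x ≡ 38·40 ≡ 35 (mod 45).
The smallest non-negative solution is x = 35.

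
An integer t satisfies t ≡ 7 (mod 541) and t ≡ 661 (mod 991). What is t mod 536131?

541⁻¹ mod 991: 541*795 ≡ 1 (mod 991), so 541⁻¹ ≡ 795.
t = 7 + 541*((661 − 7)*795 mod 991) = 7 + 541*646 = 349493.

349493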